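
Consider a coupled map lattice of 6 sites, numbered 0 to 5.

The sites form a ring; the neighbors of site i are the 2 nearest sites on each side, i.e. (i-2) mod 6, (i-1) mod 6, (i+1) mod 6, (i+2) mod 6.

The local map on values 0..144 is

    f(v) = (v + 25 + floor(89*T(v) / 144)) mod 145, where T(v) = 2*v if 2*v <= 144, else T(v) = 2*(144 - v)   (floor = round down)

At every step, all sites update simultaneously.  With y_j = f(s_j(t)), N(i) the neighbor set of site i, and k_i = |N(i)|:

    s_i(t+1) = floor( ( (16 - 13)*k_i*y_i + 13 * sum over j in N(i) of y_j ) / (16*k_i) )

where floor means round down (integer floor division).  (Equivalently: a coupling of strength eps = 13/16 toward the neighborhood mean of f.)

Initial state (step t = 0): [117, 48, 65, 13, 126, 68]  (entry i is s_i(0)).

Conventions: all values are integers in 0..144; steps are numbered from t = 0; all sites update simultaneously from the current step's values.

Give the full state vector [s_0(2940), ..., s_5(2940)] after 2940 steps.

Simulating step by step:
t=0: [117, 48, 65, 13, 126, 68]
t=1: [49, 53, 54, 54, 33, 55]
t=2: [74, 54, 76, 49, 46, 76]
t=3: [49, 51, 68, 67, 75, 68]
t=4: [74, 72, 75, 54, 53, 75]
t=5: [61, 32, 53, 53, 51, 53]
t=6: [108, 108, 106, 132, 116, 106]
t=7: [31, 30, 30, 30, 30, 30]
t=8: [92, 92, 92, 92, 92, 92]
t=9: [36, 36, 36, 36, 36, 36]
t=10: [105, 105, 105, 105, 105, 105]
t=11: [33, 33, 33, 33, 33, 33]
t=12: [98, 98, 98, 98, 98, 98]
t=13: [34, 34, 34, 34, 34, 34]
t=14: [101, 101, 101, 101, 101, 101]
t=15: [34, 34, 34, 34, 34, 34]

Answer: [101, 101, 101, 101, 101, 101]
Key observation: The state at step 13, [34, 34, 34, 34, 34, 34], reappears at step 15: the system is in a cycle of period 2 from step 13 on.  Therefore the state at step 2940 equals the state at step 13 + ((2940 - 13) mod 2) = 14, which is [101, 101, 101, 101, 101, 101].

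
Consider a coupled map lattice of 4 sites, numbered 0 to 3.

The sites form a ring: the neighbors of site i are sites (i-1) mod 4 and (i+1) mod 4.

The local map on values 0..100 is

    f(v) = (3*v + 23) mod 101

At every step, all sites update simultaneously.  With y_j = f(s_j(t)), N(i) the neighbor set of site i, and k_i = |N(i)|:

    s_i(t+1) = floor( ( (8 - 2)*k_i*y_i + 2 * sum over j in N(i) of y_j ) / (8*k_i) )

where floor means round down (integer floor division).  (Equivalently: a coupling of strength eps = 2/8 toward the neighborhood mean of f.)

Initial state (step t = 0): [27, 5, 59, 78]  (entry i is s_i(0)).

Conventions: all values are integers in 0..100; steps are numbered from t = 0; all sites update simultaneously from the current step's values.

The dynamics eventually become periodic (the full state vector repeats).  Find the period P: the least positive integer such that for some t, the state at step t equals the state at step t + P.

Answer: 13
Key observation: The state at step 116, [17, 64, 17, 13], reappears at step 129 — and no state repeats earlier — so the cycle the system enters has period 13.

Derivation:
t=0: [27, 5, 59, 78]
t=1: [13, 41, 85, 54]
t=2: [62, 51, 73, 80]
t=3: [22, 62, 47, 51]
t=4: [77, 24, 57, 75]
t=5: [56, 89, 87, 52]
t=6: [88, 87, 82, 80]
t=7: [81, 80, 68, 64]
t=8: [57, 56, 28, 20]
t=9: [91, 79, 26, 74]
t=10: [83, 55, 12, 44]
t=11: [70, 81, 61, 56]
t=12: [42, 52, 22, 71]
t=13: [50, 75, 80, 42]
t=14: [65, 51, 57, 52]
t=15: [31, 69, 88, 72]
t=16: [19, 33, 71, 40]
t=17: [67, 30, 33, 45]
t=18: [25, 14, 24, 48]
t=19: [89, 72, 87, 73]
t=20: [75, 49, 71, 51]
t=21: [52, 61, 43, 66]
t=22: [61, 19, 41, 30]
t=23: [14, 66, 45, 15]
t=24: [59, 29, 53, 66]
t=25: [77, 29, 64, 36]
t=26: [43, 14, 14, 30]
t=27: [47, 63, 58, 23]
t=28: [60, 27, 84, 88]
t=29: [11, 11, 65, 73]
t=30: [54, 51, 24, 39]
t=31: [77, 78, 85, 51]
t=32: [55, 57, 73, 72]
t=33: [81, 85, 46, 43]
t=34: [63, 72, 60, 53]
t=35: [22, 29, 15, 62]
t=36: [68, 26, 53, 24]
t=37: [30, 13, 72, 84]
t=38: [25, 52, 44, 60]
t=39: [83, 77, 50, 19]
t=40: [69, 56, 70, 77]
t=41: [38, 74, 41, 46]
t=42: [39, 42, 46, 55]
t=43: [46, 48, 61, 77]
t=44: [59, 57, 17, 47]
t=45: [93, 91, 75, 68]
t=46: [89, 88, 49, 37]
t=47: [80, 83, 66, 44]
t=48: [61, 62, 29, 50]
t=49: [12, 6, 16, 55]
t=50: [60, 47, 69, 81]
t=51: [16, 50, 36, 51]
t=52: [71, 66, 40, 68]
t=53: [31, 23, 37, 28]
t=54: [23, 75, 37, 10]
t=55: [81, 50, 37, 55]
t=56: [67, 66, 44, 77]
t=57: [25, 23, 49, 48]
t=58: [93, 89, 71, 70]
t=59: [89, 82, 40, 40]
t=60: [79, 66, 45, 47]
t=61: [53, 28, 53, 61]
t=62: [62, 24, 62, 23]
t=63: [28, 73, 28, 70]
t=64: [13, 31, 13, 24]
t=65: [60, 26, 60, 86]
t=66: [10, 0, 10, 59]
t=67: [55, 30, 55, 87]
t=68: [77, 30, 77, 83]
t=69: [49, 22, 49, 65]
t=70: [64, 84, 64, 29]
t=71: [20, 58, 20, 10]
t=72: [80, 92, 80, 60]
t=73: [58, 88, 58, 16]
t=74: [91, 87, 91, 77]
t=75: [87, 85, 87, 62]
t=76: [71, 77, 71, 25]
t=77: [44, 47, 44, 82]
t=78: [56, 60, 56, 63]
t=79: [68, 23, 68, 30]
t=80: [31, 75, 31, 15]
t=81: [25, 38, 25, 54]
t=82: [88, 51, 88, 87]
t=83: [83, 77, 83, 82]
t=84: [67, 56, 67, 67]
t=85: [30, 73, 30, 22]
t=86: [25, 33, 25, 69]
t=87: [79, 40, 79, 45]
t=88: [55, 46, 55, 57]
t=89: [84, 66, 84, 91]
t=90: [68, 32, 68, 88]
t=91: [31, 19, 31, 70]
t=92: [25, 63, 25, 27]
t=93: [75, 32, 75, 26]
t=94: [36, 25, 36, 11]
t=95: [41, 81, 41, 49]
t=96: [50, 59, 50, 63]
t=97: [67, 92, 67, 25]
t=98: [40, 78, 40, 79]
t=99: [45, 51, 45, 54]
t=100: [62, 70, 62, 77]
t=101: [15, 25, 15, 40]
t=102: [68, 90, 68, 48]
t=103: [38, 74, 38, 55]
t=104: [43, 41, 43, 74]
t=105: [49, 46, 49, 45]
t=106: [66, 62, 66, 60]
t=107: [15, 10, 15, 5]
t=108: [62, 56, 62, 45]
t=109: [23, 69, 23, 44]
t=110: [79, 44, 79, 63]
t=111: [51, 55, 51, 22]
t=112: [78, 84, 78, 85]
t=113: [59, 68, 59, 70]
t=114: [81, 43, 81, 48]
t=115: [62, 54, 62, 65]
t=116: [17, 64, 17, 13]
t=117: [64, 28, 64, 65]
t=118: [12, 7, 12, 15]
t=119: [58, 47, 58, 65]
t=120: [81, 71, 81, 36]
t=121: [56, 41, 56, 38]
t=122: [77, 56, 77, 49]
t=123: [58, 80, 58, 64]
t=124: [81, 69, 81, 33]
t=125: [54, 37, 54, 31]
t=126: [69, 45, 69, 32]
t=127: [30, 49, 30, 20]
t=128: [28, 54, 28, 65]
t=129: [17, 64, 17, 13]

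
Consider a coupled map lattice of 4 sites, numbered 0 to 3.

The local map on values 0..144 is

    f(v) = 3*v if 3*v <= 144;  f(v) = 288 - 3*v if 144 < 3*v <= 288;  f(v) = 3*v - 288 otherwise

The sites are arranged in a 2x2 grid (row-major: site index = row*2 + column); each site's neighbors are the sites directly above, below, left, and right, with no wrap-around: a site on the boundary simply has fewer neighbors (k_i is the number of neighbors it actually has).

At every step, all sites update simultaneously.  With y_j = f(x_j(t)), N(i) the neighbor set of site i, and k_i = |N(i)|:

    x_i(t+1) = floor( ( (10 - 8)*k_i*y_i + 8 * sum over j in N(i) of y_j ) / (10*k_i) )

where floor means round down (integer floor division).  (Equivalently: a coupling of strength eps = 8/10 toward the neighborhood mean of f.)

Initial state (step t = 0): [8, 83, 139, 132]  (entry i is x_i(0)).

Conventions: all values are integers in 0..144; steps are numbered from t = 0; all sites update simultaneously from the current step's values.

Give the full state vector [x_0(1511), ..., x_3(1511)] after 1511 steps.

Answer: [18, 18, 18, 18]
Key observation: The state at step 30, [90, 90, 90, 90], reappears at step 34: the system is in a cycle of period 4 from step 30 on.  Therefore the state at step 1511 equals the state at step 30 + ((1511 - 30) mod 4) = 31, which is [18, 18, 18, 18].

Derivation:
t=0: [8, 83, 139, 132]
t=1: [72, 60, 78, 88]
t=2: [79, 60, 49, 69]
t=3: [109, 74, 81, 115]
t=4: [52, 51, 47, 55]
t=5: [136, 129, 130, 135]
t=6: [104, 114, 115, 103]
t=7: [49, 28, 29, 48]
t=8: [96, 130, 131, 97]
t=9: [82, 21, 22, 83]
t=10: [60, 45, 45, 59]
t=11: [129, 114, 114, 130]
t=12: [63, 91, 91, 63]
t=13: [31, 82, 82, 31]
t=14: [52, 82, 82, 52]
t=15: [60, 114, 114, 60]
t=16: [64, 97, 97, 64]
t=17: [21, 77, 77, 21]
t=18: [58, 61, 61, 58]
t=19: [106, 112, 112, 106]
t=20: [44, 33, 33, 44]
t=21: [105, 125, 125, 105]
t=22: [75, 39, 39, 75]
t=23: [106, 73, 73, 106]
t=24: [61, 37, 37, 61]
t=25: [109, 106, 106, 109]
t=26: [31, 37, 37, 31]
t=27: [107, 96, 96, 107]
t=28: [6, 26, 26, 6]
t=29: [66, 30, 30, 66]
t=30: [90, 90, 90, 90]
t=31: [18, 18, 18, 18]
t=32: [54, 54, 54, 54]
t=33: [126, 126, 126, 126]
t=34: [90, 90, 90, 90]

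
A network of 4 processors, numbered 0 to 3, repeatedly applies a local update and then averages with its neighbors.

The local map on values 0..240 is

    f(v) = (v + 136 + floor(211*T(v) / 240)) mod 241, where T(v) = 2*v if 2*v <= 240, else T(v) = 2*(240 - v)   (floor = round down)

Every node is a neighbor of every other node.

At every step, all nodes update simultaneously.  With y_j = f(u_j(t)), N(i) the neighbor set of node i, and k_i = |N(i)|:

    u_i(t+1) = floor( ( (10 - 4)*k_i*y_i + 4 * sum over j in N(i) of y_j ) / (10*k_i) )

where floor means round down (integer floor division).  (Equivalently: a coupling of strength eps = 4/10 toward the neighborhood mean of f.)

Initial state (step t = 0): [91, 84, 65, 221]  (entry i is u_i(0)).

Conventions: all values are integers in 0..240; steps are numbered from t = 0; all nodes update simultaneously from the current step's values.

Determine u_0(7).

Simulating step by step:
t=0: [91, 84, 65, 221]
t=1: [134, 124, 100, 135]
t=2: [209, 213, 188, 209]
t=3: [159, 158, 167, 159]
t=4: [195, 195, 192, 195]
t=5: [169, 169, 170, 169]
t=6: [188, 188, 188, 188]
t=7: [174, 174, 174, 174]

Answer: u_0(7) = 174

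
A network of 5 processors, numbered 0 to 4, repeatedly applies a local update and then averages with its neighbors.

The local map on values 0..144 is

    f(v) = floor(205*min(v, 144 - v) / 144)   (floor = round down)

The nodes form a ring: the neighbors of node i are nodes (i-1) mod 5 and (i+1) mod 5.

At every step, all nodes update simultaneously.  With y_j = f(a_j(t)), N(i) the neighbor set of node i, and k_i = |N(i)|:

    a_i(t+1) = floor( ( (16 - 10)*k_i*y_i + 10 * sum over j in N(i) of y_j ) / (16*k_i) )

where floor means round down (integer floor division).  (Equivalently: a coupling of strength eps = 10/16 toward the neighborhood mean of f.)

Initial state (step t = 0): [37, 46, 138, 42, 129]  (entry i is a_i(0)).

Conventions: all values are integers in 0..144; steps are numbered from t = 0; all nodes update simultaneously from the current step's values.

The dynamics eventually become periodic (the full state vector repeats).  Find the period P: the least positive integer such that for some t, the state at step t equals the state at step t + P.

Answer: 8
Key observation: The state at step 16, [92, 92, 92, 92, 92], reappears at step 24 — and no state repeats earlier — so the cycle the system enters has period 8.

Derivation:
t=0: [37, 46, 138, 42, 129]
t=1: [46, 43, 41, 31, 42]
t=2: [61, 61, 54, 53, 56]
t=3: [83, 82, 78, 76, 79]
t=4: [88, 88, 92, 93, 91]
t=5: [77, 77, 74, 73, 75]
t=6: [95, 96, 98, 99, 98]
t=7: [67, 67, 65, 64, 65]
t=8: [94, 94, 92, 91, 92]
t=9: [71, 71, 73, 74, 73]
t=10: [101, 101, 100, 100, 100]
t=11: [61, 61, 61, 62, 61]
t=12: [86, 86, 86, 86, 86]
t=13: [82, 82, 82, 82, 82]
t=14: [88, 88, 88, 88, 88]
t=15: [79, 79, 79, 79, 79]
t=16: [92, 92, 92, 92, 92]
t=17: [74, 74, 74, 74, 74]
t=18: [99, 99, 99, 99, 99]
t=19: [64, 64, 64, 64, 64]
t=20: [91, 91, 91, 91, 91]
t=21: [75, 75, 75, 75, 75]
t=22: [98, 98, 98, 98, 98]
t=23: [65, 65, 65, 65, 65]
t=24: [92, 92, 92, 92, 92]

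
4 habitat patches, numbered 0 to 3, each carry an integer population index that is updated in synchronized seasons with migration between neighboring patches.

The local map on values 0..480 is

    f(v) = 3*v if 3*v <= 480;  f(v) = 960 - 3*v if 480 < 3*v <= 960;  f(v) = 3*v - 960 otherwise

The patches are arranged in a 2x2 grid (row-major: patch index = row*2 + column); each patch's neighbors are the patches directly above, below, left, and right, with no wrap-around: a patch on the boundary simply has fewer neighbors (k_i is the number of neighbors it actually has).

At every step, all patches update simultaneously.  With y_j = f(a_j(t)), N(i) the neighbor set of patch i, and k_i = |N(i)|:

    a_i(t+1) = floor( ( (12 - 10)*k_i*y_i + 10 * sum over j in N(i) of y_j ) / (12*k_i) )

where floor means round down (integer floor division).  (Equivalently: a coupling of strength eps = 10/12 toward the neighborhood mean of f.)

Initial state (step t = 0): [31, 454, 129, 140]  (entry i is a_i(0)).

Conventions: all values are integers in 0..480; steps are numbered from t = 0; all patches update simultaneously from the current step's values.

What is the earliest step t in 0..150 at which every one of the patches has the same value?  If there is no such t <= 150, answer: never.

Simulating step by step:
t=0: [31, 454, 129, 140]  (not all equal)
t=1: [344, 280, 278, 398]  (not all equal)
t=2: [114, 147, 148, 141]  (not all equal)
t=3: [425, 392, 392, 439]  (not all equal)
t=4: [232, 316, 316, 239]  (not all equal)
t=5: [54, 213, 213, 50]  (not all equal)
t=6: [294, 183, 183, 292]  (not all equal)
t=7: [355, 136, 136, 356]  (not all equal)
t=8: [357, 156, 156, 358]  (not all equal)
t=9: [408, 171, 171, 409]  (not all equal)
t=10: [416, 295, 295, 417]  (not all equal)
t=11: [110, 253, 253, 111]  (not all equal)
t=12: [222, 309, 309, 223]  (not all equal)
t=13: [76, 249, 249, 76]  (not all equal)
t=14: [215, 225, 225, 215]  (not all equal)
t=15: [290, 310, 310, 290]  (not all equal)
t=16: [40, 80, 80, 40]  (not all equal)
t=17: [220, 140, 140, 220]  (not all equal)
t=18: [400, 320, 320, 400]  (not all equal)
t=19: [40, 200, 200, 40]  (not all equal)
t=20: [320, 160, 160, 320]  (not all equal)
t=21: [400, 80, 80, 400]  (not all equal)
t=22: [240, 240, 240, 240]  (all equal)

Answer: 22
Key observation: Synchronization is absorbing here: once all patches are equal they stay equal, and step 22 is the first all-equal step.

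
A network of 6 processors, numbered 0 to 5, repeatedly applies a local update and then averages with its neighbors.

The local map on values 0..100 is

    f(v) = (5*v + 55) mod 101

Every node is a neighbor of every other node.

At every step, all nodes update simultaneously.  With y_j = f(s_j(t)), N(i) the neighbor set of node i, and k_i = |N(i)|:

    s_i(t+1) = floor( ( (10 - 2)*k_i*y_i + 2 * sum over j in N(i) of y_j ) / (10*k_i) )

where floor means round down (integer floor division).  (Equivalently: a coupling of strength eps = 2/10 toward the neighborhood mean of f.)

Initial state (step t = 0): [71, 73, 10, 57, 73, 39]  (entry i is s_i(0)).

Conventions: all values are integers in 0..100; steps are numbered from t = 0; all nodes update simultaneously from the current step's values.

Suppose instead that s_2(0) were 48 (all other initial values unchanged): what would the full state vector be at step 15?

Answer: [12, 23, 66, 39, 23, 48]
Key observation: This trace re-runs the system from the modified initial state.

Derivation:
t=0: [71, 73, 48, 57, 73, 39]
t=1: [13, 20, 79, 36, 20, 45]
t=2: [25, 52, 46, 36, 52, 70]
t=3: [68, 17, 71, 33, 17, 9]
t=4: [81, 41, 16, 25, 41, 87]
t=5: [57, 58, 40, 74, 58, 80]
t=6: [37, 41, 50, 25, 41, 48]
t=7: [42, 57, 14, 73, 57, 83]
t=8: [57, 37, 27, 21, 37, 59]
t=9: [40, 41, 79, 57, 41, 48]
t=10: [54, 57, 48, 41, 57, 84]
t=11: [29, 40, 83, 56, 40, 66]
t=12: [90, 55, 65, 39, 55, 77]
t=13: [8, 29, 67, 45, 29, 35]
t=14: [91, 94, 85, 78, 94, 40]
t=15: [12, 23, 66, 39, 23, 48]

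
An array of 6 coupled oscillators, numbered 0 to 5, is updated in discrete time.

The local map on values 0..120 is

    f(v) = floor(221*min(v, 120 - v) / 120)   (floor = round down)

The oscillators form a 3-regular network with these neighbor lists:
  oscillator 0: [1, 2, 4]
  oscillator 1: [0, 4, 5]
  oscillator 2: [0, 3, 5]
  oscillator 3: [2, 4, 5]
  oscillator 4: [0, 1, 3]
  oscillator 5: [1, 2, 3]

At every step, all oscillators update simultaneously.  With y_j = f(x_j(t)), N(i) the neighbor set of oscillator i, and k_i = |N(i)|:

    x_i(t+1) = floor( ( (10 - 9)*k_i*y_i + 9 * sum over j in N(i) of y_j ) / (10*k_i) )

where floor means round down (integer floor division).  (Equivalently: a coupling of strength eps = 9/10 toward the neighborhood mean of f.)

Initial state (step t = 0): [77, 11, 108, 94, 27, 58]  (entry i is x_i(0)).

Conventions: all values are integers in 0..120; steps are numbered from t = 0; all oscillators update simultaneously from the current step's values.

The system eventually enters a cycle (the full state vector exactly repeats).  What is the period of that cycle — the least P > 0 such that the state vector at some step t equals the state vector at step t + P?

Simulating step by step:
t=0: [77, 11, 108, 94, 27, 58]
t=1: [35, 72, 71, 57, 48, 37]
t=2: [86, 74, 79, 84, 85, 91]
t=3: [73, 62, 61, 64, 70, 72]
t=4: [100, 90, 93, 96, 97, 103]
t=5: [47, 38, 38, 41, 44, 47]
t=6: [74, 82, 81, 78, 77, 72]
t=7: [74, 82, 81, 79, 76, 73]
t=8: [74, 82, 80, 78, 76, 73]
t=9: [75, 82, 81, 79, 77, 74]
t=10: [73, 80, 79, 77, 75, 72]
t=11: [77, 84, 83, 81, 79, 76]
t=12: [70, 77, 76, 74, 72, 69]
t=13: [83, 89, 88, 87, 85, 82]
t=14: [60, 66, 64, 63, 61, 59]
t=15: [104, 107, 106, 106, 104, 102]
t=16: [26, 29, 28, 28, 26, 25]
t=17: [50, 47, 48, 48, 50, 51]
t=18: [89, 91, 90, 90, 89, 87]
t=19: [55, 57, 57, 57, 55, 54]
t=20: [102, 100, 101, 101, 102, 103]
t=21: [34, 32, 32, 32, 34, 34]
t=22: [59, 61, 60, 60, 59, 58]
t=23: [108, 107, 108, 108, 108, 109]
t=24: [22, 21, 21, 21, 22, 22]
t=25: [38, 39, 39, 39, 38, 38]
t=26: [70, 69, 69, 69, 70, 70]
t=27: [92, 92, 92, 92, 92, 92]
t=28: [51, 51, 51, 51, 51, 51]
t=29: [93, 93, 93, 93, 93, 93]
t=30: [49, 49, 49, 49, 49, 49]
t=31: [90, 90, 90, 90, 90, 90]
t=32: [55, 55, 55, 55, 55, 55]
t=33: [101, 101, 101, 101, 101, 101]
t=34: [34, 34, 34, 34, 34, 34]
t=35: [62, 62, 62, 62, 62, 62]
t=36: [106, 106, 106, 106, 106, 106]
t=37: [25, 25, 25, 25, 25, 25]
t=38: [46, 46, 46, 46, 46, 46]
t=39: [84, 84, 84, 84, 84, 84]
t=40: [66, 66, 66, 66, 66, 66]
t=41: [99, 99, 99, 99, 99, 99]
t=42: [38, 38, 38, 38, 38, 38]
t=43: [69, 69, 69, 69, 69, 69]
t=44: [93, 93, 93, 93, 93, 93]

Answer: 15
Key observation: The state at step 29, [93, 93, 93, 93, 93, 93], reappears at step 44 — and no state repeats earlier — so the cycle the system enters has period 15.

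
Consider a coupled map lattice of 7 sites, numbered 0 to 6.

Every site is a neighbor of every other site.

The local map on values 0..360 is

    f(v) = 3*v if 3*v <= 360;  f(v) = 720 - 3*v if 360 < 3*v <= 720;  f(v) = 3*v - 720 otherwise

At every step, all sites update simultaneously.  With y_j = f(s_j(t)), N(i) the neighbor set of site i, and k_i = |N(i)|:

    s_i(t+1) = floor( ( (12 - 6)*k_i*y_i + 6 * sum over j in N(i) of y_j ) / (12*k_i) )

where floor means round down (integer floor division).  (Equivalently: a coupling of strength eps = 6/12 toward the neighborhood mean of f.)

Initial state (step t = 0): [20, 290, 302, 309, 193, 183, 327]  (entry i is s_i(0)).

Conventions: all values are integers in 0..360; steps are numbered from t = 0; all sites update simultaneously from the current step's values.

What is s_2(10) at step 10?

Answer: s_2(10) = 270

Derivation:
t=0: [20, 290, 302, 309, 193, 183, 327]
t=1: [123, 160, 175, 184, 156, 169, 206]
t=2: [273, 226, 208, 196, 231, 215, 169]
t=3: [98, 74, 97, 112, 68, 88, 145]
t=4: [280, 250, 279, 298, 243, 268, 276]
t=5: [103, 66, 102, 126, 57, 88, 98]
t=6: [285, 239, 284, 299, 228, 267, 279]
t=7: [113, 58, 111, 130, 71, 90, 105]
t=8: [305, 237, 303, 302, 253, 277, 295]
t=9: [155, 78, 153, 152, 90, 120, 143]
t=10: [267, 258, 270, 271, 273, 311, 282]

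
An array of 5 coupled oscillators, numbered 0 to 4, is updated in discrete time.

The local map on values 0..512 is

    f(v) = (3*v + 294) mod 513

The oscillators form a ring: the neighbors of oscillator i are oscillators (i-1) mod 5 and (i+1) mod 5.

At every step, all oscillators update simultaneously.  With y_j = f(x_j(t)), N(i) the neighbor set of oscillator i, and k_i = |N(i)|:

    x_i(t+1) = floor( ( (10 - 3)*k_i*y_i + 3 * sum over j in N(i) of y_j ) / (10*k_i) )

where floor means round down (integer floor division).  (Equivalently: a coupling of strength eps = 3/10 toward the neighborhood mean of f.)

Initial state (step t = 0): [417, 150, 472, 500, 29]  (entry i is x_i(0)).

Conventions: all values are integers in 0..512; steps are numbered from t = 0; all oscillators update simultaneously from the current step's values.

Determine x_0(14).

Answer: x_0(14) = 375

Derivation:
t=0: [417, 150, 472, 500, 29]
t=1: [96, 188, 192, 261, 305]
t=2: [127, 305, 309, 116, 146]
t=3: [173, 181, 183, 152, 196]
t=4: [313, 321, 315, 270, 338]
t=5: [221, 224, 195, 128, 240]
t=6: [453, 438, 348, 245, 442]
t=7: [102, 112, 229, 61, 74]
t=8: [78, 165, 416, 404, 86]
t=9: [57, 195, 115, 342, 101]
t=10: [393, 344, 187, 237, 172]
t=11: [402, 328, 358, 440, 348]
t=12: [416, 298, 288, 150, 300]
t=13: [51, 133, 151, 206, 152]
t=14: [375, 228, 250, 349, 292]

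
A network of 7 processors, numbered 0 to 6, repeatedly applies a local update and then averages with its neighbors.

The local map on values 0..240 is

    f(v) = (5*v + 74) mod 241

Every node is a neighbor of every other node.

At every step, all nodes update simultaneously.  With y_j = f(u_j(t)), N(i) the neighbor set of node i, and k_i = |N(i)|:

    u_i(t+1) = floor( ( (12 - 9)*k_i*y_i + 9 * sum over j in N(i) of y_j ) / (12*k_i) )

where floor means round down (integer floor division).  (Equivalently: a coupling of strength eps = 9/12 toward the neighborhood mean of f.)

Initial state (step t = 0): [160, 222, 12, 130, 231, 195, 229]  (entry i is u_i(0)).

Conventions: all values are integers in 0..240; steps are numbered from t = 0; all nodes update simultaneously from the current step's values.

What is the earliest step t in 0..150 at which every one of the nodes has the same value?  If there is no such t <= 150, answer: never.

Simulating step by step:
t=0: [160, 222, 12, 130, 231, 195, 229]  (not all equal)
t=1: [97, 106, 95, 78, 81, 89, 80]  (not all equal)
t=2: [134, 139, 133, 152, 154, 129, 153]  (not all equal)
t=3: [86, 89, 85, 97, 98, 113, 98]  (not all equal)
t=4: [62, 63, 61, 68, 69, 78, 69]  (not all equal)
t=5: [165, 166, 164, 169, 169, 175, 169]  (not all equal)
t=6: [189, 190, 189, 192, 192, 196, 192]  (not all equal)
t=7: [65, 66, 65, 67, 67, 70, 67]  (not all equal)
t=8: [165, 166, 165, 166, 166, 168, 166]  (not all equal)
t=9: [180, 181, 180, 181, 181, 182, 181]  (not all equal)
t=10: [13, 14, 13, 14, 14, 15, 14]  (not all equal)
t=11: [142, 143, 142, 143, 143, 144, 143]  (not all equal)
t=12: [64, 65, 64, 65, 65, 66, 65]  (not all equal)
t=13: [156, 157, 156, 157, 157, 158, 157]  (not all equal)
t=14: [134, 135, 134, 135, 135, 136, 135]  (not all equal)
t=15: [24, 25, 24, 25, 25, 26, 25]  (not all equal)
t=16: [197, 198, 197, 198, 198, 199, 198]  (not all equal)
t=17: [98, 99, 98, 99, 99, 100, 99]  (not all equal)
t=18: [85, 86, 85, 86, 86, 87, 86]  (not all equal)
t=19: [20, 21, 20, 21, 21, 22, 21]  (not all equal)
t=20: [177, 178, 177, 178, 178, 179, 178]  (not all equal)
t=21: [89, 59, 89, 59, 59, 60, 59]  (not all equal)
t=22: [94, 105, 94, 105, 105, 106, 105]  (not all equal)
t=23: [97, 103, 97, 103, 103, 104, 103]  (not all equal)
t=24: [96, 100, 96, 100, 100, 100, 100]  (not all equal)
t=25: [84, 87, 84, 87, 87, 87, 87]  (not all equal)
t=26: [21, 23, 21, 23, 23, 23, 23]  (not all equal)
t=27: [185, 186, 185, 186, 186, 186, 186]  (not all equal)
t=28: [38, 38, 38, 38, 38, 38, 38]  (all equal)

Answer: 28
Key observation: Synchronization is absorbing here: once all nodes are equal they stay equal, and step 28 is the first all-equal step.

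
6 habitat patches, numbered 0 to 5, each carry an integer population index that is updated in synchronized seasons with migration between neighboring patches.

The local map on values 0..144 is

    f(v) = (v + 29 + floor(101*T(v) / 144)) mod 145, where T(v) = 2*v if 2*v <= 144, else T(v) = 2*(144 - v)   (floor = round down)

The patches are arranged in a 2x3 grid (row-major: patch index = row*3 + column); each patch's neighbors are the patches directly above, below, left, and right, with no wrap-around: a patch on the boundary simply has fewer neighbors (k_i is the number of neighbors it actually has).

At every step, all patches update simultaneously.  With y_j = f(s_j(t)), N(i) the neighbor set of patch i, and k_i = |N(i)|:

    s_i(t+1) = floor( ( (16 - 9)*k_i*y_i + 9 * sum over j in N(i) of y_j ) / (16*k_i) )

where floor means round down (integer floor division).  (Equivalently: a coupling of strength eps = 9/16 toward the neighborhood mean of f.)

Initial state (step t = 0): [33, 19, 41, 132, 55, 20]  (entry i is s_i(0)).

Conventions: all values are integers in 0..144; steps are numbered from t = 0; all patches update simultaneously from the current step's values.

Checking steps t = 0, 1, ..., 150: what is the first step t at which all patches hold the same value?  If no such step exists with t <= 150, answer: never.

Simulating step by step:
t=0: [33, 19, 41, 132, 55, 20]  (not all equal)
t=1: [77, 79, 98, 48, 41, 73]  (not all equal)
t=2: [79, 66, 51, 113, 103, 73]  (not all equal)
t=3: [46, 37, 30, 45, 45, 38]  (not all equal)
t=4: [132, 121, 110, 137, 130, 119]  (not all equal)
t=5: [32, 36, 39, 31, 34, 37]  (not all equal)
t=6: [107, 113, 118, 105, 110, 116]  (not all equal)
t=7: [41, 40, 38, 42, 40, 39]  (not all equal)
t=8: [127, 124, 121, 127, 125, 122]  (not all equal)
t=9: [34, 35, 36, 34, 35, 36]  (not all equal)
t=10: [110, 112, 114, 110, 112, 114]  (not all equal)
t=11: [40, 40, 40, 40, 40, 40]  (all equal)

Answer: 11
Key observation: Synchronization is absorbing here: once all patches are equal they stay equal, and step 11 is the first all-equal step.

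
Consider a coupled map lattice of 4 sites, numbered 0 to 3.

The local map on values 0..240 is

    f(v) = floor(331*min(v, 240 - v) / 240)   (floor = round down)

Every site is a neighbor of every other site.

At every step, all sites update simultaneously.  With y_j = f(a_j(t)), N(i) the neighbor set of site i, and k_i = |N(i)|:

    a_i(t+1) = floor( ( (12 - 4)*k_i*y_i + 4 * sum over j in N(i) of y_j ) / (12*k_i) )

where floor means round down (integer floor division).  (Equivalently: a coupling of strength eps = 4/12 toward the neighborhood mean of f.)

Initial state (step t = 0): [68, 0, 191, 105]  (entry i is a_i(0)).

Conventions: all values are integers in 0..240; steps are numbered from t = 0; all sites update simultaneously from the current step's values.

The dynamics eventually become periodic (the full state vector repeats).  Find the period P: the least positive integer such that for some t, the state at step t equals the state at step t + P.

Simulating step by step:
t=0: [68, 0, 191, 105]
t=1: [85, 33, 71, 113]
t=2: [111, 71, 99, 132]
t=3: [144, 113, 134, 141]
t=4: [136, 149, 144, 138]
t=5: [139, 129, 133, 137]
t=6: [141, 149, 146, 143]
t=7: [133, 127, 129, 132]
t=8: [148, 153, 152, 149]
t=9: [124, 120, 121, 124]
t=10: [160, 163, 163, 160]
t=11: [109, 106, 106, 109]
t=12: [149, 146, 146, 149]
t=13: [125, 128, 128, 125]
t=14: [157, 154, 154, 157]
t=15: [114, 117, 117, 114]
t=16: [157, 160, 160, 157]
t=17: [113, 110, 110, 113]
t=18: [154, 151, 151, 154]
t=19: [118, 121, 121, 118]
t=20: [162, 163, 163, 162]
t=21: [106, 106, 106, 106]
t=22: [146, 146, 146, 146]
t=23: [129, 129, 129, 129]
t=24: [153, 153, 153, 153]
t=25: [119, 119, 119, 119]
t=26: [164, 164, 164, 164]
t=27: [104, 104, 104, 104]
t=28: [143, 143, 143, 143]
t=29: [133, 133, 133, 133]
t=30: [147, 147, 147, 147]
t=31: [128, 128, 128, 128]
t=32: [154, 154, 154, 154]
t=33: [118, 118, 118, 118]
t=34: [162, 162, 162, 162]
t=35: [107, 107, 107, 107]
t=36: [147, 147, 147, 147]

Answer: 6
Key observation: The state at step 30, [147, 147, 147, 147], reappears at step 36 — and no state repeats earlier — so the cycle the system enters has period 6.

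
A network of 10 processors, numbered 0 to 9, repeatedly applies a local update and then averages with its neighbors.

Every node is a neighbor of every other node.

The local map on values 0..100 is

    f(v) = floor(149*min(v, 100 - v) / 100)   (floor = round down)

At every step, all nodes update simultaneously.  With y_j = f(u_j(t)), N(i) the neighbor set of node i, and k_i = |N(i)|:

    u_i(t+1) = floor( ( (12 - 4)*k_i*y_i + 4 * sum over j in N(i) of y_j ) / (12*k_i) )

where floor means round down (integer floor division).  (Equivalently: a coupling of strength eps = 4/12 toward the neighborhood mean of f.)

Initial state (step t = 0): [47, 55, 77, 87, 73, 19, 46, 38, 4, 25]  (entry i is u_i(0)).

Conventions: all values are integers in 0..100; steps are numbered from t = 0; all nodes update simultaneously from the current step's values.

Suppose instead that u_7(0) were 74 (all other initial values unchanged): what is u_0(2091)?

Answer: u_0(2091) = 71
Key observation: The state at step 13, [64, 64, 64, 64, 64, 64, 64, 64, 64, 64], reappears at step 21: the system is in a cycle of period 8 from step 13 on.  Therefore the state at step 2091 equals the state at step 13 + ((2091 - 13) mod 8) = 19, which is [71, 71, 71, 71, 71, 71, 71, 71, 71, 71].

Derivation:
t=0: [47, 55, 77, 87, 73, 19, 46, 74, 4, 25]
t=1: [59, 57, 36, 27, 40, 32, 57, 38, 18, 38]
t=2: [57, 59, 52, 44, 56, 49, 59, 54, 35, 54]
t=3: [64, 62, 68, 64, 64, 69, 62, 66, 56, 66]
t=4: [52, 54, 49, 52, 52, 48, 54, 51, 60, 51]
t=5: [70, 68, 71, 70, 70, 70, 68, 71, 63, 71]
t=6: [44, 46, 43, 44, 44, 44, 46, 43, 51, 43]
t=7: [65, 67, 64, 65, 65, 65, 67, 64, 70, 64]
t=8: [51, 49, 52, 51, 51, 51, 49, 52, 46, 52]
t=9: [72, 72, 71, 72, 72, 72, 72, 71, 69, 71]
t=10: [41, 41, 42, 41, 41, 41, 41, 42, 44, 42]
t=11: [61, 61, 61, 61, 61, 61, 61, 61, 63, 61]
t=12: [57, 57, 57, 57, 57, 57, 57, 57, 56, 57]
t=13: [64, 64, 64, 64, 64, 64, 64, 64, 64, 64]
t=14: [53, 53, 53, 53, 53, 53, 53, 53, 53, 53]
t=15: [70, 70, 70, 70, 70, 70, 70, 70, 70, 70]
t=16: [44, 44, 44, 44, 44, 44, 44, 44, 44, 44]
t=17: [65, 65, 65, 65, 65, 65, 65, 65, 65, 65]
t=18: [52, 52, 52, 52, 52, 52, 52, 52, 52, 52]
t=19: [71, 71, 71, 71, 71, 71, 71, 71, 71, 71]
t=20: [43, 43, 43, 43, 43, 43, 43, 43, 43, 43]
t=21: [64, 64, 64, 64, 64, 64, 64, 64, 64, 64]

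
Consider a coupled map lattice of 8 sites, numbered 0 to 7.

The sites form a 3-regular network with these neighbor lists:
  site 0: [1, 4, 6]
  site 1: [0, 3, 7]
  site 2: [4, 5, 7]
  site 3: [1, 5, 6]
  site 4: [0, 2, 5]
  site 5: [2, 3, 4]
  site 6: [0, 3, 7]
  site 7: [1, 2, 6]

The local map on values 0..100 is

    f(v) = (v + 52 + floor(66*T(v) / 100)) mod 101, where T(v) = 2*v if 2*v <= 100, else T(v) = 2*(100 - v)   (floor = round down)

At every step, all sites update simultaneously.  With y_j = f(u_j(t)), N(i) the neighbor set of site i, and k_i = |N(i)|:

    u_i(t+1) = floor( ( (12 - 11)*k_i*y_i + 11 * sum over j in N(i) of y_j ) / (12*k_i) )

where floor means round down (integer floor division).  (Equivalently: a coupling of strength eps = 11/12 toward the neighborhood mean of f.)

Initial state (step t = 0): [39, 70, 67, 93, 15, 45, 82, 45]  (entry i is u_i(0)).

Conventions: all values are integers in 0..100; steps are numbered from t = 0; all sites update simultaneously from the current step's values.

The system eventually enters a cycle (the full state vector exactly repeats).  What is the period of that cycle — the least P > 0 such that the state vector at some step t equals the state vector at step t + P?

Simulating step by step:
t=0: [39, 70, 67, 93, 15, 45, 82, 45]
t=1: [65, 50, 64, 56, 55, 65, 50, 58]
t=2: [65, 63, 63, 65, 62, 63, 63, 65]
t=3: [62, 62, 62, 62, 62, 62, 62, 62]
t=4: [63, 63, 63, 63, 63, 63, 63, 63]
t=5: [62, 62, 62, 62, 62, 62, 62, 62]

Answer: 2
Key observation: The state at step 3, [62, 62, 62, 62, 62, 62, 62, 62], reappears at step 5 — and no state repeats earlier — so the cycle the system enters has period 2.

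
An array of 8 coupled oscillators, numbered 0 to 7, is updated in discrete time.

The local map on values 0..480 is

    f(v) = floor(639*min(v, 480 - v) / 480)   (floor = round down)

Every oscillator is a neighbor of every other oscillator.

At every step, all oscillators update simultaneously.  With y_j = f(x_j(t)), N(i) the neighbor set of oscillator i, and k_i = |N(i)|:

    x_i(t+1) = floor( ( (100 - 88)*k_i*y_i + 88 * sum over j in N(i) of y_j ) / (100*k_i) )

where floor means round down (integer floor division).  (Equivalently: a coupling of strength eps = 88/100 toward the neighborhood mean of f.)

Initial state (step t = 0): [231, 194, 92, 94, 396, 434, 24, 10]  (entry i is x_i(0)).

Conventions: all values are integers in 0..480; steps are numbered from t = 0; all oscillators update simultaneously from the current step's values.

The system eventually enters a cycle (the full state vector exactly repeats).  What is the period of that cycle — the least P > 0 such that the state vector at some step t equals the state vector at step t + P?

Simulating step by step:
t=0: [231, 194, 92, 94, 396, 434, 24, 10]
t=1: [127, 127, 128, 128, 128, 128, 129, 129]
t=2: [170, 170, 170, 170, 170, 170, 169, 169]
t=3: [225, 225, 225, 225, 225, 225, 225, 225]
t=4: [299, 299, 299, 299, 299, 299, 299, 299]
t=5: [240, 240, 240, 240, 240, 240, 240, 240]
t=6: [319, 319, 319, 319, 319, 319, 319, 319]
t=7: [214, 214, 214, 214, 214, 214, 214, 214]
t=8: [284, 284, 284, 284, 284, 284, 284, 284]
t=9: [260, 260, 260, 260, 260, 260, 260, 260]
t=10: [292, 292, 292, 292, 292, 292, 292, 292]
t=11: [250, 250, 250, 250, 250, 250, 250, 250]
t=12: [306, 306, 306, 306, 306, 306, 306, 306]
t=13: [231, 231, 231, 231, 231, 231, 231, 231]
t=14: [307, 307, 307, 307, 307, 307, 307, 307]
t=15: [230, 230, 230, 230, 230, 230, 230, 230]
t=16: [306, 306, 306, 306, 306, 306, 306, 306]

Answer: 4
Key observation: The state at step 12, [306, 306, 306, 306, 306, 306, 306, 306], reappears at step 16 — and no state repeats earlier — so the cycle the system enters has period 4.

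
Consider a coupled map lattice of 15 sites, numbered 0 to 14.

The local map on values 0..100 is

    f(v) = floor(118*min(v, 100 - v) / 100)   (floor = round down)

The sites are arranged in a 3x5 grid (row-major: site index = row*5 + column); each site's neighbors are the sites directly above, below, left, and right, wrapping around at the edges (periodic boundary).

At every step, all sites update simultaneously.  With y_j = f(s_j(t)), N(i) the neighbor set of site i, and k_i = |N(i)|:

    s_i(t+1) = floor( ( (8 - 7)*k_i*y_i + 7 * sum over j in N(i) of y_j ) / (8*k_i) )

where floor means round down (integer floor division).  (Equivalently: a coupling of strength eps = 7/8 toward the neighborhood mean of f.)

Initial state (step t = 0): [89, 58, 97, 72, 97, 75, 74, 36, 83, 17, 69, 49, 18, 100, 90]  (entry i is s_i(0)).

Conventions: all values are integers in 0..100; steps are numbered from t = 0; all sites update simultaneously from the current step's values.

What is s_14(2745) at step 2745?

Answer: s_14(2745) = 57
Key observation: The state at step 15, [56, 57, 56, 56, 56, 56, 57, 56, 56, 56, 56, 57, 56, 56, 56], reappears at step 23: the system is in a cycle of period 8 from step 15 on.  Therefore the state at step 2745 equals the state at step 15 + ((2745 - 15) mod 8) = 17, which is [58, 59, 58, 57, 57, 58, 59, 58, 57, 57, 58, 59, 58, 57, 57].

Derivation:
t=0: [89, 58, 97, 72, 97, 75, 74, 36, 83, 17, 69, 49, 18, 100, 90]
t=1: [27, 28, 32, 9, 17, 25, 42, 21, 23, 16, 28, 36, 24, 18, 14]
t=2: [29, 38, 25, 24, 18, 32, 34, 33, 19, 22, 29, 36, 30, 20, 22]
t=3: [34, 37, 35, 24, 27, 33, 40, 32, 27, 26, 34, 38, 33, 26, 25]
t=4: [38, 43, 37, 32, 31, 39, 41, 38, 31, 31, 38, 42, 38, 31, 32]
t=5: [44, 46, 43, 37, 38, 43, 47, 42, 37, 38, 44, 46, 43, 38, 37]
t=6: [49, 52, 49, 44, 45, 50, 52, 49, 44, 44, 49, 52, 49, 44, 45]
t=7: [56, 56, 55, 52, 53, 55, 56, 55, 52, 53, 56, 56, 55, 52, 53]
t=8: [52, 51, 53, 55, 54, 52, 51, 53, 55, 54, 52, 51, 53, 55, 54]
t=9: [55, 56, 55, 53, 54, 55, 56, 55, 53, 54, 55, 56, 55, 53, 54]
t=10: [52, 51, 53, 54, 54, 52, 51, 53, 54, 54, 52, 51, 53, 54, 54]
t=11: [55, 56, 55, 54, 54, 55, 56, 55, 54, 54, 55, 56, 55, 54, 54]
t=12: [52, 51, 52, 53, 53, 52, 51, 52, 53, 53, 52, 51, 52, 53, 53]
t=13: [56, 56, 56, 55, 55, 56, 56, 56, 55, 55, 56, 56, 56, 55, 55]
t=14: [51, 51, 51, 52, 52, 51, 51, 51, 52, 52, 51, 51, 51, 52, 52]
t=15: [56, 57, 56, 56, 56, 56, 57, 56, 56, 56, 56, 57, 56, 56, 56]
t=16: [50, 50, 50, 51, 51, 50, 50, 50, 51, 51, 50, 50, 50, 51, 51]
t=17: [58, 59, 58, 57, 57, 58, 59, 58, 57, 57, 58, 59, 58, 57, 57]
t=18: [49, 48, 49, 49, 49, 49, 48, 49, 49, 49, 49, 48, 49, 49, 49]
t=19: [56, 56, 56, 57, 57, 56, 56, 56, 57, 57, 56, 56, 56, 57, 57]
t=20: [50, 51, 50, 50, 50, 50, 51, 50, 50, 50, 50, 51, 50, 50, 50]
t=21: [58, 57, 58, 59, 59, 58, 57, 58, 59, 59, 58, 57, 58, 59, 59]
t=22: [49, 49, 49, 48, 48, 49, 49, 49, 48, 48, 49, 49, 49, 48, 48]
t=23: [56, 57, 56, 56, 56, 56, 57, 56, 56, 56, 56, 57, 56, 56, 56]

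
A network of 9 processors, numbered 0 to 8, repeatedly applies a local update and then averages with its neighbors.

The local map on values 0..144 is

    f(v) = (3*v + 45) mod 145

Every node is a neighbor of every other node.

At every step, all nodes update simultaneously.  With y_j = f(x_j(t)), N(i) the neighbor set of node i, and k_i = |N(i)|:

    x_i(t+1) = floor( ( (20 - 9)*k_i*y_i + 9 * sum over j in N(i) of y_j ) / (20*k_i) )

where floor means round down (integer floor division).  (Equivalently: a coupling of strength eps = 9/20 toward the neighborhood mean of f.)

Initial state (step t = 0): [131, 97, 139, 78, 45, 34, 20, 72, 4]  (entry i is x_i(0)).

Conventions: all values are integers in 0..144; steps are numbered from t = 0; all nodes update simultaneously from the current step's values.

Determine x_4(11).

Simulating step by step:
t=0: [131, 97, 139, 78, 45, 34, 20, 72, 4]
t=1: [31, 52, 42, 95, 46, 30, 81, 86, 57]
t=2: [105, 64, 49, 56, 55, 103, 107, 43, 72]
t=3: [69, 80, 58, 68, 67, 66, 72, 49, 92]
t=4: [98, 115, 82, 97, 95, 94, 103, 69, 61]
t=5: [53, 79, 30, 52, 49, 47, 61, 82, 70]
t=6: [66, 105, 104, 65, 60, 57, 78, 38, 91]
t=7: [85, 71, 70, 83, 76, 72, 103, 43, 50]
t=8: [40, 90, 89, 37, 98, 92, 66, 49, 59]
t=9: [31, 33, 32, 26, 45, 36, 69, 44, 59]
t=10: [113, 116, 114, 106, 62, 49, 98, 61, 83]
t=11: [82, 86, 83, 71, 78, 58, 59, 76, 37]

Answer: x_4(11) = 78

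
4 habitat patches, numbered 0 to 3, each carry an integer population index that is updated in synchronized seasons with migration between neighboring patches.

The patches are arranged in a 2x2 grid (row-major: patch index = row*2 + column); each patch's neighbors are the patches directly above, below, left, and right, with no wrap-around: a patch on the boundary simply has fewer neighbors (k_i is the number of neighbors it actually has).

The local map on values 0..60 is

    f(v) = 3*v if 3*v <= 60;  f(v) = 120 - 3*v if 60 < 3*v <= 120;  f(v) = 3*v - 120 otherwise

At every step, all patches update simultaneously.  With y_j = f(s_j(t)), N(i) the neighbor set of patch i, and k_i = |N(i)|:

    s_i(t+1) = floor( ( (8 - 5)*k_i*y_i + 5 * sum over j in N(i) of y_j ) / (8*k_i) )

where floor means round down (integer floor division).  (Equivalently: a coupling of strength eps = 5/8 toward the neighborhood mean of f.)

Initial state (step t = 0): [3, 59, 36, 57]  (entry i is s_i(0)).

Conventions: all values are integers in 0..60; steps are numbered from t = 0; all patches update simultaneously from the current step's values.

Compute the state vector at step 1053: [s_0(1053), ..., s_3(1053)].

Answer: [11, 19, 11, 20]
Key observation: The state at step 21, [11, 19, 11, 20], reappears at step 25: the system is in a cycle of period 4 from step 21 on.  Therefore the state at step 1053 equals the state at step 21 + ((1053 - 21) mod 4) = 21, which is [11, 19, 11, 20].

Derivation:
t=0: [3, 59, 36, 57]
t=1: [24, 40, 23, 40]
t=2: [33, 15, 34, 15]
t=3: [27, 37, 27, 36]
t=4: [29, 19, 30, 19]
t=5: [39, 49, 39, 48]
t=6: [10, 18, 9, 18]
t=7: [36, 46, 36, 45]
t=8: [13, 15, 12, 15]
t=9: [39, 43, 39, 42]
t=10: [4, 6, 3, 6]
t=11: [12, 16, 12, 15]
t=12: [39, 43, 38, 43]
t=13: [5, 7, 6, 8]
t=14: [17, 20, 18, 21]
t=15: [54, 56, 54, 57]
t=16: [43, 47, 44, 47]
t=17: [13, 17, 13, 18]
t=18: [42, 48, 43, 48]
t=19: [12, 18, 12, 19]
t=20: [41, 49, 42, 49]
t=21: [11, 19, 11, 20]
t=22: [40, 50, 41, 50]
t=23: [10, 20, 10, 21]
t=24: [39, 49, 38, 49]
t=25: [11, 19, 11, 20]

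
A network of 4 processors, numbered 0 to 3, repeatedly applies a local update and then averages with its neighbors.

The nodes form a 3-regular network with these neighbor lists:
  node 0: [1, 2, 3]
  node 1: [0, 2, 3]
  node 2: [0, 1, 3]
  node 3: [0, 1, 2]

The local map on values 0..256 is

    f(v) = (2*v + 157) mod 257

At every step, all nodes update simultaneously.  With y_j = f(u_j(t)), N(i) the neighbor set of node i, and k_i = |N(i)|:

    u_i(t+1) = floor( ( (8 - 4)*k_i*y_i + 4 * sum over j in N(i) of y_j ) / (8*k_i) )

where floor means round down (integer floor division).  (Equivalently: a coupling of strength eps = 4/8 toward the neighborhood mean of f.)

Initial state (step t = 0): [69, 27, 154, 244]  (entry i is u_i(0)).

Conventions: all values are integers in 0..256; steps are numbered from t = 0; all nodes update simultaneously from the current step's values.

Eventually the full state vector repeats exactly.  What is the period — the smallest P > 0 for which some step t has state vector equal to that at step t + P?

Answer: 16
Key observation: The state at step 11, [193, 191, 191, 191], reappears at step 27 — and no state repeats earlier — so the cycle the system enters has period 16.

Derivation:
t=0: [69, 27, 154, 244]
t=1: [110, 168, 167, 141]
t=2: [168, 207, 206, 189]
t=3: [140, 80, 79, 68]
t=4: [115, 75, 75, 67]
t=5: [87, 60, 60, 55]
t=6: [45, 27, 27, 24]
t=7: [228, 216, 216, 214]
t=8: [86, 78, 78, 77]
t=9: [63, 58, 58, 57]
t=10: [20, 17, 17, 16]
t=11: [193, 191, 191, 191]
t=12: [27, 25, 25, 25]
t=13: [209, 207, 207, 207]
t=14: [59, 57, 57, 57]
t=15: [16, 14, 14, 14]
t=16: [187, 185, 185, 185]
t=17: [15, 13, 13, 13]
t=18: [185, 183, 183, 183]
t=19: [11, 9, 9, 9]
t=20: [177, 175, 175, 175]
t=21: [252, 250, 250, 250]
t=22: [145, 143, 143, 143]
t=23: [188, 186, 186, 186]
t=24: [17, 15, 15, 15]
t=25: [189, 187, 187, 187]
t=26: [19, 17, 17, 17]
t=27: [193, 191, 191, 191]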